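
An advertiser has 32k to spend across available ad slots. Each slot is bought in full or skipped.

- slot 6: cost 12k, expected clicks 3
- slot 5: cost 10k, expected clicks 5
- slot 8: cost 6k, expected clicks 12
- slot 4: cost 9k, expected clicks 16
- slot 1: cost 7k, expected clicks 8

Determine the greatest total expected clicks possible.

41

slot 5 + slot 8 + slot 4: cost 10 + 6 + 9 = 25 ≤ 32, expected clicks 5 + 12 + 16 = 33.
slot 5 + slot 8 + slot 4 + slot 1: cost 10 + 6 + 9 + 7 = 32 ≤ 32, expected clicks 5 + 12 + 16 + 8 = 41.
slot 8 + slot 4 + slot 1: cost 6 + 9 + 7 = 22 ≤ 32, expected clicks 12 + 16 + 8 = 36.
Best is slot 5, slot 8, slot 4, and slot 1 with total expected clicks 41.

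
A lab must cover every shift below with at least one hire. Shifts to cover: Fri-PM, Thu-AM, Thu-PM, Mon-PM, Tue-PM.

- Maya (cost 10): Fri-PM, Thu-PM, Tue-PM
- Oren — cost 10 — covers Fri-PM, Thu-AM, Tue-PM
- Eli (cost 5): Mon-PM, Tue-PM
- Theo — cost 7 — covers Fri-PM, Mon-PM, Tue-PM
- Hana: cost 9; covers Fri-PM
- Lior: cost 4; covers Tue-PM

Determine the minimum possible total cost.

25

The greedy cost-per-new-shift heuristic would pick Theo, Maya, and Oren for 27, but a cheaper cover exists.
Choose Maya, Oren, and Eli: together they cover Fri-PM, Thu-AM, Thu-PM, Mon-PM, Tue-PM — every shift.
Total cost: 10 + 10 + 5 = 25.
No cover costs less than 25.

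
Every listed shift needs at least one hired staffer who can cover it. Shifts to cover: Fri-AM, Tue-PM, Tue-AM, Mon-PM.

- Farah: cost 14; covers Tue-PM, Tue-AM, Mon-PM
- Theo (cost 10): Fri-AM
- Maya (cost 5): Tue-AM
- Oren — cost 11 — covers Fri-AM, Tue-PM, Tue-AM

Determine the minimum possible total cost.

Choose Farah and Theo: together they cover Fri-AM, Tue-PM, Tue-AM, Mon-PM — every shift.
Total cost: 14 + 10 = 24.

24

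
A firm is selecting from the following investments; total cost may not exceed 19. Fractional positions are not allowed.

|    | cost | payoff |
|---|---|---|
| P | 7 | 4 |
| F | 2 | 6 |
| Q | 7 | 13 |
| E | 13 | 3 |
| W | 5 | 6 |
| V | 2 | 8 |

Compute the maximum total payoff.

33

F + Q + W + V: cost 2 + 7 + 5 + 2 = 16 ≤ 19, payoff 6 + 13 + 6 + 8 = 33.
P + F + Q + V: cost 7 + 2 + 7 + 2 = 18 ≤ 19, payoff 4 + 6 + 13 + 8 = 31.
F + Q + V: cost 2 + 7 + 2 = 11 ≤ 19, payoff 6 + 13 + 8 = 27.
Best is F, Q, W, and V with total payoff 33.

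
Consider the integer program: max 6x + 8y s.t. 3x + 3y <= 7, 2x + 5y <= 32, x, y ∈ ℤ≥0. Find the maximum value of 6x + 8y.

16

The continuous relaxation peaks at (0, 2.33) with value 18.67; rounding to a feasible lattice point costs some objective.
(x,y)=(0,2): 3·0+3·2=6≤7, 2·0+5·2=10≤32, objective 16.
(x,y)=(1,1): 3·1+3·1=6≤7, 2·1+5·1=7≤32, objective 14.
Maximum is 16 at (x,y)=(0,2).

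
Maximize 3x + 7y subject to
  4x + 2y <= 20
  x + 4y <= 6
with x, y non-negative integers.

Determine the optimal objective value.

The continuous relaxation peaks at (4.86, 0.286) with value 16.57; rounding to a feasible lattice point costs some objective.
(x,y)=(5,0): 4·5+2·0=20≤20, 1·5+4·0=5≤6, objective 15.
(x,y)=(4,0): 4·4+2·0=16≤20, 1·4+4·0=4≤6, objective 12.
(x,y)=(3,0): 4·3+2·0=12≤20, 1·3+4·0=3≤6, objective 9.
The best lattice point is (5,0), giving 15.

15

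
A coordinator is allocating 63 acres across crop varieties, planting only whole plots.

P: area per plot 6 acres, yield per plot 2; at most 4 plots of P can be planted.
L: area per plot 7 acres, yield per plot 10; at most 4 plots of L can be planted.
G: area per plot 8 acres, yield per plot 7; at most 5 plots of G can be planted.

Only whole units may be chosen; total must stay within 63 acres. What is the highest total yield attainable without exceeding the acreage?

68

This is a bounded integer knapsack.
Take 4×L and 4×G: area 60 ≤ 63, yield 4·10 + 4·7 = 68.
L has the best ratio (10/7) and is taken to its limit of 4; remaining capacity is filled optimally with the others.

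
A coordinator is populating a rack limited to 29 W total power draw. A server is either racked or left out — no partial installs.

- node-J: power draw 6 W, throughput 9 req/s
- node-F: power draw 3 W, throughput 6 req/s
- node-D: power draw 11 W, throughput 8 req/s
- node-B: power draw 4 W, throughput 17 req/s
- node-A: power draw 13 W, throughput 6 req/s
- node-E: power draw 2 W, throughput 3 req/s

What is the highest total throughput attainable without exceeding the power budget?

This is a 0-1 knapsack instance.
node-J + node-F + node-B + node-A + node-E: power draw 6 + 3 + 4 + 13 + 2 = 28 ≤ 29, throughput 9 + 6 + 17 + 6 + 3 = 41.
node-J + node-F + node-D + node-B: power draw 6 + 3 + 11 + 4 = 24 ≤ 29, throughput 9 + 6 + 8 + 17 = 40.
node-J + node-F + node-D + node-B + node-E: power draw 6 + 3 + 11 + 4 + 2 = 26 ≤ 29, throughput 9 + 6 + 8 + 17 + 3 = 43.
Best is node-J, node-F, node-D, node-B, and node-E with total throughput 43.

43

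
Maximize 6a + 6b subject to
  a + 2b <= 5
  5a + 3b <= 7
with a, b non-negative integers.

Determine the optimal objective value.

(a,b)=(0,2): 1·0+2·2=4≤5, 5·0+3·2=6≤7, objective 12.
(a,b)=(0,1): 1·0+2·1=2≤5, 5·0+3·1=3≤7, objective 6.
No feasible integer point exceeds 12.

12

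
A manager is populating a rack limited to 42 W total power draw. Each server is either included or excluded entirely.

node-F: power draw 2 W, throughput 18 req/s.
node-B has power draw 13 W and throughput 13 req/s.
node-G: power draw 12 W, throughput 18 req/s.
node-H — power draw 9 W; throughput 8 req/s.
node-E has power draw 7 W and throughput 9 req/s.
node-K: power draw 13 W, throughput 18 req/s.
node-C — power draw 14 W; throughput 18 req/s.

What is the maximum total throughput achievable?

72

This is an integer program with binary decision variables.
Take node-F, node-G, node-K, and node-C: power draw 2 + 12 + 13 + 14 = 41 ≤ 42, throughput 18 + 18 + 18 + 18 = 72.
No other feasible combination does better.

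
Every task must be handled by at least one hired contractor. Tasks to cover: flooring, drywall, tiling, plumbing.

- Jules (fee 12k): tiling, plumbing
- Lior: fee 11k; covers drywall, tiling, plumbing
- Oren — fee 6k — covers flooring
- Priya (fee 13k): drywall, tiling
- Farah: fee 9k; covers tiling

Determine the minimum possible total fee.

Choose Lior and Oren: together they cover flooring, drywall, tiling, plumbing — every task.
Total fee: 11 + 6 = 17.

17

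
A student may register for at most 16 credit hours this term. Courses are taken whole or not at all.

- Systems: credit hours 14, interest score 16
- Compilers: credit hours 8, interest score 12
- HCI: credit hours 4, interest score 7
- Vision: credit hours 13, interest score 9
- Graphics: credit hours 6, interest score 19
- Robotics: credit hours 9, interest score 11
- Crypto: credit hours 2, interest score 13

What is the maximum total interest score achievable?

Graphics + Crypto: credit hours 6 + 2 = 8 ≤ 16, interest score 19 + 13 = 32.
HCI + Graphics + Crypto: credit hours 4 + 6 + 2 = 12 ≤ 16, interest score 7 + 19 + 13 = 39.
Compilers + Graphics + Crypto: credit hours 8 + 6 + 2 = 16 ≤ 16, interest score 12 + 19 + 13 = 44.
Best is Compilers, Graphics, and Crypto with total interest score 44.

44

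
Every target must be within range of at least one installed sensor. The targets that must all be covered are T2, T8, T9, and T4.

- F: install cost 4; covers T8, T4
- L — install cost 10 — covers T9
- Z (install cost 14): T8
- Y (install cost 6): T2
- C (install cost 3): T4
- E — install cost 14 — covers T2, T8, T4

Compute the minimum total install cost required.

20

Choose F, L, and Y: together they cover T2, T8, T9, T4 — every target.
Total install cost: 4 + 10 + 6 = 20.
No cover costs less than 20.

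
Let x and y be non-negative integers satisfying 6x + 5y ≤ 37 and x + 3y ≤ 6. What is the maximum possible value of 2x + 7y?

14

(x,y)=(0,2): 6·0+5·2=10≤37, 1·0+3·2=6≤6, objective 14.
(x,y)=(1,1): 6·1+5·1=11≤37, 1·1+3·1=4≤6, objective 9.
No feasible integer point exceeds 14.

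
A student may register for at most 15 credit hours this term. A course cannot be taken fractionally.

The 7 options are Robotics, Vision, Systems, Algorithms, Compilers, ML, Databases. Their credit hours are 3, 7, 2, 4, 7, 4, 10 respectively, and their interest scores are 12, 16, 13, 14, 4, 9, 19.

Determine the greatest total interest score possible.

Take Robotics, Systems, Algorithms, and ML: credit hours 3 + 2 + 4 + 4 = 13 ≤ 15, interest score 12 + 13 + 14 + 9 = 48.
No other feasible combination does better.

48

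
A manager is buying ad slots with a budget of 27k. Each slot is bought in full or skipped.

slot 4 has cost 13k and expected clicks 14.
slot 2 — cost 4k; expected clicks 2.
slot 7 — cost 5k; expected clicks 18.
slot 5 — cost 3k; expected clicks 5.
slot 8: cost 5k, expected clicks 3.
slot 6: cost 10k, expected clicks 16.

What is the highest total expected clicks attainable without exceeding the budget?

Allowing fractional choices, the relaxed optimum would be about 48.7, but ad slots are indivisible.
slot 2 + slot 7 + slot 5 + slot 8 + slot 6: cost 4 + 5 + 3 + 5 + 10 = 27 ≤ 27, expected clicks 2 + 18 + 5 + 3 + 16 = 44.
slot 7 + slot 5 + slot 8 + slot 6: cost 5 + 3 + 5 + 10 = 23 ≤ 27, expected clicks 18 + 5 + 3 + 16 = 42.
Best is slot 2, slot 7, slot 5, slot 8, and slot 6 with total expected clicks 44.

44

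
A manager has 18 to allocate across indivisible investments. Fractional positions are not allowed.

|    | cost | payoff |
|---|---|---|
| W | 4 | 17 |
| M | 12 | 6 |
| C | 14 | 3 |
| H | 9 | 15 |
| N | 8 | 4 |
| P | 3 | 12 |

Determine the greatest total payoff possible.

This is a 0-1 knapsack instance.
Allowing fractional choices, the relaxed optimum would be about 45.0, but investments are indivisible.
W + N + P: cost 4 + 8 + 3 = 15 ≤ 18, payoff 17 + 4 + 12 = 33.
W + H + P: cost 4 + 9 + 3 = 16 ≤ 18, payoff 17 + 15 + 12 = 44.
W + H: cost 4 + 9 = 13 ≤ 18, payoff 17 + 15 = 32.
Best is W, H, and P with total payoff 44.

44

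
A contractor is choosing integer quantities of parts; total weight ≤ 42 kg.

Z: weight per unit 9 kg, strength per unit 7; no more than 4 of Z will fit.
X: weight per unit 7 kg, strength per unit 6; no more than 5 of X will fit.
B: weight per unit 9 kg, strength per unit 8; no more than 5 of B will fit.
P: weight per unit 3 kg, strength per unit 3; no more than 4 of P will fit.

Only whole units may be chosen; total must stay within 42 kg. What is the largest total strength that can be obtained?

Take 4×B and 2×P: weight 42 ≤ 42, strength 4·8 + 2·3 = 38.
No other integer combination yields more.

38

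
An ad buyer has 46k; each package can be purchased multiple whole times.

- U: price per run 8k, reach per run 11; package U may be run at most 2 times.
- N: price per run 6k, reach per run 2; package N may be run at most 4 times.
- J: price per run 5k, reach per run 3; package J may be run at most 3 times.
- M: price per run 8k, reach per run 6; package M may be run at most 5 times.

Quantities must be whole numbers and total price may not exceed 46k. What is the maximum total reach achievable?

43

U has the best ratio (11/8); taking only U gives at most 2×11 = 22 (stopped by the supply cap of 2).
Mixing does better — 2×U, 1×J, and 3×M: price 45 ≤ 46, reach 2·11 + 1·3 + 3·6 = 43.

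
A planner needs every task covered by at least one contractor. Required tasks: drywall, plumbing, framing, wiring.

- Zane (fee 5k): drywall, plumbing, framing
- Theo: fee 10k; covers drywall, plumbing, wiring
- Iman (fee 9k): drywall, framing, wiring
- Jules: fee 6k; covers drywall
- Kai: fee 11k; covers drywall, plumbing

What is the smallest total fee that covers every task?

Choose Zane and Iman: together they cover drywall, plumbing, framing, wiring — every task.
Total fee: 5 + 9 = 14.
No cover costs less than 14.

14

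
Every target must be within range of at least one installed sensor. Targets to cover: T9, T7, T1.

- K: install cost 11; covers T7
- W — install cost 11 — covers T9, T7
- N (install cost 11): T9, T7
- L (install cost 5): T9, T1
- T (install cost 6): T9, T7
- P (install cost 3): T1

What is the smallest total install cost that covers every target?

Choose T and P: together they cover T9, T7, T1 — every target.
Total install cost: 6 + 3 = 9.

9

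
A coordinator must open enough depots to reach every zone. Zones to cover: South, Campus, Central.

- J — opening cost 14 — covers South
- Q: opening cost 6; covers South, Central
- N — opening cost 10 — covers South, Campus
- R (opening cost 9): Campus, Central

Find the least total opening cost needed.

Choose Q and R: together they cover South, Campus, Central — every zone.
Total opening cost: 6 + 9 = 15.
No cover costs less than 15.

15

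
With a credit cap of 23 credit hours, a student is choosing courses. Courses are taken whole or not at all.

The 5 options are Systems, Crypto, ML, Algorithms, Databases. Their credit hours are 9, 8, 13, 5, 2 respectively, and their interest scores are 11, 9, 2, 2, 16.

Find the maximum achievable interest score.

This is a 0-1 knapsack instance.
Allowing fractional choices, the relaxed optimum would be about 37.6, but courses are indivisible.
Systems + Databases: credit hours 9 + 2 = 11 ≤ 23, interest score 11 + 16 = 27.
Systems + Crypto + Databases: credit hours 9 + 8 + 2 = 19 ≤ 23, interest score 11 + 9 + 16 = 36.
Systems + Algorithms + Databases: credit hours 9 + 5 + 2 = 16 ≤ 23, interest score 11 + 2 + 16 = 29.
Best is Systems, Crypto, and Databases with total interest score 36.

36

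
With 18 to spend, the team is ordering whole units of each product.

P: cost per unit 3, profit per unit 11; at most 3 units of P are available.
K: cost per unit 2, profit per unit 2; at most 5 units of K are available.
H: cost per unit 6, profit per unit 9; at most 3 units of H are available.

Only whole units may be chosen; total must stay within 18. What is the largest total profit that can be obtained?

44

This is a bounded integer knapsack.
Take 3×P, 1×K, and 1×H: cost 17 ≤ 18, profit 3·11 + 1·2 + 1·9 = 44.
P has the best ratio (11/3) and is taken to its limit of 3; remaining capacity is filled optimally with the others.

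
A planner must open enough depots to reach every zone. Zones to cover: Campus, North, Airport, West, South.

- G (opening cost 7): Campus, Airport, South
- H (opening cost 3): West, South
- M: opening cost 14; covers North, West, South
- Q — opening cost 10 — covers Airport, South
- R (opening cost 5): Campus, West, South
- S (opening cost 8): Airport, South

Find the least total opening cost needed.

This is a weighted set-cover instance.
Choose G and M: together they cover Campus, North, Airport, West, South — every zone.
Total opening cost: 7 + 14 = 21.

21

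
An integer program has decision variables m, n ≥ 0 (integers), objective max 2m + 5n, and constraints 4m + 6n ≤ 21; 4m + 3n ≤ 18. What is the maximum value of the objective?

15

The continuous relaxation peaks at (0, 3.5) with value 17.50; rounding to a feasible lattice point costs some objective.
(m,n)=(0,3): 4·0+6·3=18≤21, 4·0+3·3=9≤18, objective 15.
(m,n)=(1,2): 4·1+6·2=16≤21, 4·1+3·2=10≤18, objective 12.
Maximum is 15 at (m,n)=(0,3).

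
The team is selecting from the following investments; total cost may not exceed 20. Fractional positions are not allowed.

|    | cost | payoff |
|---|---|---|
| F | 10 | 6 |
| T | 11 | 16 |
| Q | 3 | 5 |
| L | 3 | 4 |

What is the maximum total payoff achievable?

This is a 0-1 knapsack instance.
T + Q + L: cost 11 + 3 + 3 = 17 ≤ 20, payoff 16 + 5 + 4 = 25.
T + Q: cost 11 + 3 = 14 ≤ 20, payoff 16 + 5 = 21.
Best is T, Q, and L with total payoff 25.

25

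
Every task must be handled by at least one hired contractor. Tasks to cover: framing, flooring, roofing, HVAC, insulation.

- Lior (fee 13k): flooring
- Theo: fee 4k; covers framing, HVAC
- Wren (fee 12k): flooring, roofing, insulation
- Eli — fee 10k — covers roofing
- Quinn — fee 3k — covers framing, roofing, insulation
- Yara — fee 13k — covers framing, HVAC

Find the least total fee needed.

16

The greedy cost-per-new-task heuristic would pick Quinn, Theo, and Wren for 19, but a cheaper cover exists.
Choose Theo and Wren: together they cover framing, flooring, roofing, HVAC, insulation — every task.
Total fee: 4 + 12 = 16.
No cover costs less than 16.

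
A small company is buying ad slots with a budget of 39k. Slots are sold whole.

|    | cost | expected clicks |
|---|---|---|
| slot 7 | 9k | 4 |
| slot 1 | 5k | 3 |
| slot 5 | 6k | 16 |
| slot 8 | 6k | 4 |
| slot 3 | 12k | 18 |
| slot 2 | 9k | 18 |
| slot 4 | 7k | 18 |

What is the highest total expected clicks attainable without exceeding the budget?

73

slot 1 + slot 5 + slot 3 + slot 2 + slot 4: cost 5 + 6 + 12 + 9 + 7 = 39 ≤ 39, expected clicks 3 + 16 + 18 + 18 + 18 = 73.
slot 1 + slot 8 + slot 3 + slot 2 + slot 4: cost 5 + 6 + 12 + 9 + 7 = 39 ≤ 39, expected clicks 3 + 4 + 18 + 18 + 18 = 61.
slot 5 + slot 3 + slot 2 + slot 4: cost 6 + 12 + 9 + 7 = 34 ≤ 39, expected clicks 16 + 18 + 18 + 18 = 70.
Best is slot 1, slot 5, slot 3, slot 2, and slot 4 with total expected clicks 73.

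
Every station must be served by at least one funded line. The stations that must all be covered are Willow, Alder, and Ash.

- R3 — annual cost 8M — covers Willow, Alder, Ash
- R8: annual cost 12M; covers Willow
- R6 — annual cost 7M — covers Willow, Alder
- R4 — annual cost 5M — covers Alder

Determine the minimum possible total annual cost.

8

R3 alone covers Willow, Alder, Ash — every station.
Total annual cost: 8.
No cover costs less than 8.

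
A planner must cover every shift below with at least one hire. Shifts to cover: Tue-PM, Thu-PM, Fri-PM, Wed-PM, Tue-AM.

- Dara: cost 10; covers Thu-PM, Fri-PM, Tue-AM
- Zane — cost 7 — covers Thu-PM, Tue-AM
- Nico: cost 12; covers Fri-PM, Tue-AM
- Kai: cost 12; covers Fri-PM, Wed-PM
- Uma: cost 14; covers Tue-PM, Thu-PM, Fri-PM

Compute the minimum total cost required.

33

The greedy cost-per-new-shift heuristic would pick Dara, Kai, and Uma for 36, but a cheaper cover exists.
Choose Zane, Kai, and Uma: together they cover Tue-PM, Thu-PM, Fri-PM, Wed-PM, Tue-AM — every shift.
Total cost: 7 + 12 + 14 = 33.
No cover costs less than 33.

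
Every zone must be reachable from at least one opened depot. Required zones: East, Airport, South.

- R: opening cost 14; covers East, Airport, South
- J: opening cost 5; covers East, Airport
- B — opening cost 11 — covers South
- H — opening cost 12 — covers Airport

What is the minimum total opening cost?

14

The greedy cost-per-new-zone heuristic would pick J and B for 16, but a cheaper cover exists.
R alone covers East, Airport, South — every zone.
Total opening cost: 14.
No cover costs less than 14.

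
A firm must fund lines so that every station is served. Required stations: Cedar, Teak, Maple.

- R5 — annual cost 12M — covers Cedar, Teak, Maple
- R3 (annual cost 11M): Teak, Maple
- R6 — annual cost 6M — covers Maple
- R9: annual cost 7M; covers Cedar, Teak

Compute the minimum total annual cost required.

12

The greedy cost-per-new-station heuristic would pick R9 and R6 for 13, but a cheaper cover exists.
R5 alone covers Cedar, Teak, Maple — every station.
Total annual cost: 12.
No cover costs less than 12.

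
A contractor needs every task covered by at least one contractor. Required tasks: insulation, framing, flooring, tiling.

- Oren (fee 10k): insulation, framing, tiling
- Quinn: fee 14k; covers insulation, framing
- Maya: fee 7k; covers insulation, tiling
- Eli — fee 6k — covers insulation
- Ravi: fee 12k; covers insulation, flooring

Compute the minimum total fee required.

22

Choose Oren and Ravi: together they cover insulation, framing, flooring, tiling — every task.
Total fee: 10 + 12 = 22.
No cover costs less than 22.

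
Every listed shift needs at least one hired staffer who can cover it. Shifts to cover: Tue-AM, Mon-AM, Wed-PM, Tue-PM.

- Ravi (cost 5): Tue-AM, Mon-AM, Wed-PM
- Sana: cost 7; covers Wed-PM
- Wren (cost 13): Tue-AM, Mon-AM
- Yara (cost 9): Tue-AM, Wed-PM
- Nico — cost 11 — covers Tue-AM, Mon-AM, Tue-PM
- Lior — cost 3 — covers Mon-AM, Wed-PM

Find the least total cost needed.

14

The greedy cost-per-new-shift heuristic would pick Lior, Ravi, and Nico for 19, but a cheaper cover exists.
Choose Nico and Lior: together they cover Tue-AM, Mon-AM, Wed-PM, Tue-PM — every shift.
Total cost: 11 + 3 = 14.
No cover costs less than 14.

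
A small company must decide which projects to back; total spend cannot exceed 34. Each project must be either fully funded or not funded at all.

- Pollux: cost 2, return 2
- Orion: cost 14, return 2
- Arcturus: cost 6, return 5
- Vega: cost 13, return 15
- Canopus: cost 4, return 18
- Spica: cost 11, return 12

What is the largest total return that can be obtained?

Take Arcturus, Vega, Canopus, and Spica: cost 6 + 13 + 4 + 11 = 34 ≤ 34, return 5 + 15 + 18 + 12 = 50.
No other feasible combination does better.

50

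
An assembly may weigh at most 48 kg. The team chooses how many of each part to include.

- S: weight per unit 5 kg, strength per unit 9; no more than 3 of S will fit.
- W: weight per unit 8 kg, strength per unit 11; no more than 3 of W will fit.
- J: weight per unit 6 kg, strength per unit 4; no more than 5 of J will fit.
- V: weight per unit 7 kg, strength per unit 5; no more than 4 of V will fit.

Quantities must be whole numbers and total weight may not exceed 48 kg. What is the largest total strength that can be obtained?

This is a bounded integer knapsack.
3×S, 3×W, and 1×V: weight 46 ≤ 48, strength 3·9 + 3·11 + 1·5 = 65.
3×S, 3×W, and 1×J: weight 45 ≤ 48, strength 3·9 + 3·11 + 1·4 = 64.
Best is 65.

65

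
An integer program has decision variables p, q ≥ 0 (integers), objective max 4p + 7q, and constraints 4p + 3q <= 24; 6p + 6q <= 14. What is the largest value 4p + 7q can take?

Relaxing integrality, the LP optimum is 16.33 at (p,q) = (0, 2.33), which is not an integer point.
(p,q)=(0,2): 4·0+3·2=6≤24, 6·0+6·2=12≤14, objective 14.
(p,q)=(1,1): 4·1+3·1=7≤24, 6·1+6·1=12≤14, objective 11.
(p,q)=(0,1): 4·0+3·1=3≤24, 6·0+6·1=6≤14, objective 7.
Maximum is 14 at (p,q)=(0,2).

14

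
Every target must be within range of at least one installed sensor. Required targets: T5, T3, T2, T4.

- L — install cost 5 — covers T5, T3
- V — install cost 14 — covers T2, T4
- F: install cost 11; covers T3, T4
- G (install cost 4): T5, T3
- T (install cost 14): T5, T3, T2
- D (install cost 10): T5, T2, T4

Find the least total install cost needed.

14

This is an integer covering problem.
Choose G and D: together they cover T5, T3, T2, T4 — every target.
Total install cost: 4 + 10 = 14.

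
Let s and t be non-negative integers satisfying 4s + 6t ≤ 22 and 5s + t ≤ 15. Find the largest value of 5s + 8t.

29

(s,t)=(1,3): 4·1+6·3=22≤22, 5·1+1·3=8≤15, objective 29.
(s,t)=(2,2): 4·2+6·2=20≤22, 5·2+1·2=12≤15, objective 26.
Maximum is 29 at (s,t)=(1,3).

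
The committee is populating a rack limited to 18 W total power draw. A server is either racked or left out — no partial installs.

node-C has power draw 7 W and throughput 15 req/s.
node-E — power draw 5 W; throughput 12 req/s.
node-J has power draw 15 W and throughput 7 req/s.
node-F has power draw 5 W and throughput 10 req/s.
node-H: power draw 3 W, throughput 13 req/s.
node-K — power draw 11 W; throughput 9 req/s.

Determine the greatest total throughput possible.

Treat it as a binary knapsack problem.
Allowing fractional choices, the relaxed optimum would be about 46.0, but servers are indivisible.
node-C + node-F + node-H: power draw 7 + 5 + 3 = 15 ≤ 18, throughput 15 + 10 + 13 = 38.
node-C + node-E + node-H: power draw 7 + 5 + 3 = 15 ≤ 18, throughput 15 + 12 + 13 = 40.
Best is node-C, node-E, and node-H with total throughput 40.

40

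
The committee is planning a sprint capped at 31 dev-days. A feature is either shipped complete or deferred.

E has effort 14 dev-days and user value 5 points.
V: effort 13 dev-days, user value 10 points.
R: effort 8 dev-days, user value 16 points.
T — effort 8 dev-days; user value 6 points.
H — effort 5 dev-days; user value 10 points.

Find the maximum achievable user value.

36

Allowing fractional choices, the relaxed optimum would be about 39.8, but features are indivisible.
V + R + H: effort 13 + 8 + 5 = 26 ≤ 31, user value 10 + 16 + 10 = 36.
R + T + H: effort 8 + 8 + 5 = 21 ≤ 31, user value 16 + 6 + 10 = 32.
Best is V, R, and H with total user value 36.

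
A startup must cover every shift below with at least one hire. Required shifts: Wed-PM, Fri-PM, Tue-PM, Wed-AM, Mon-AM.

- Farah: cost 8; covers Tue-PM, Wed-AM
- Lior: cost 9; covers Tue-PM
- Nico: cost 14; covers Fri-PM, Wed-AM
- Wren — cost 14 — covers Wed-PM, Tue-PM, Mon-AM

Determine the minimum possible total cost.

This is a weighted set-cover instance.
The greedy cost-per-new-shift heuristic would pick Farah, Wren, and Nico for 36, but a cheaper cover exists.
Choose Nico and Wren: together they cover Wed-PM, Fri-PM, Tue-PM, Wed-AM, Mon-AM — every shift.
Total cost: 14 + 14 = 28.
No cover costs less than 28.

28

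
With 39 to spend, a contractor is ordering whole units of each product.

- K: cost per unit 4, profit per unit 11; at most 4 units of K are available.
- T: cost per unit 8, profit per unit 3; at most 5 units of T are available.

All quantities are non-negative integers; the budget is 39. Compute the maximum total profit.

50

Take 4×K and 2×T: cost 32 ≤ 39, profit 4·11 + 2·3 = 50.
K has the best ratio (11/4) and is taken to its limit of 4; remaining capacity is filled optimally with the others.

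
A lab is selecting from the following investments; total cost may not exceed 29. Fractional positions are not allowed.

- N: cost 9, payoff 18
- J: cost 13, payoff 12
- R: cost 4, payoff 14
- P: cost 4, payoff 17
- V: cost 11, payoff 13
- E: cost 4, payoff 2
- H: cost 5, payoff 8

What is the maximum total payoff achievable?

62

This is a 0-1 knapsack instance.
Take N, R, P, and V: cost 9 + 4 + 4 + 11 = 28 ≤ 29, payoff 18 + 14 + 17 + 13 = 62.
No other feasible combination does better.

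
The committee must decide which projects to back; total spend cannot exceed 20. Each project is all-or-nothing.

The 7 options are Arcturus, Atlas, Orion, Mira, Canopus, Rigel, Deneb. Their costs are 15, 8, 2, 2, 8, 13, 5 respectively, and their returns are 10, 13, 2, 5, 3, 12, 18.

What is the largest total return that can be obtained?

Treat it as a binary knapsack problem.
Allowing fractional choices, the relaxed optimum would be about 40.8, but projects are indivisible.
Atlas + Orion + Mira + Deneb: cost 8 + 2 + 2 + 5 = 17 ≤ 20, return 13 + 2 + 5 + 18 = 38.
Atlas + Mira + Deneb: cost 8 + 2 + 5 = 15 ≤ 20, return 13 + 5 + 18 = 36.
Best is Atlas, Orion, Mira, and Deneb with total return 38.

38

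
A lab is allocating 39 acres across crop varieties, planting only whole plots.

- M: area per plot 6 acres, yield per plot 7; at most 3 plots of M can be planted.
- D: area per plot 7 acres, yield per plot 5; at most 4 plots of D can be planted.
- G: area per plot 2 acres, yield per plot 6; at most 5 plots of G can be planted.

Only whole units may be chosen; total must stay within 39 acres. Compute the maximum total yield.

56

2×M, 2×D, and 5×G: area 36 ≤ 39, yield 2·7 + 2·5 + 5·6 = 54.
3×M, 1×D, and 5×G: area 35 ≤ 39, yield 3·7 + 1·5 + 5·6 = 56.
Best is 56.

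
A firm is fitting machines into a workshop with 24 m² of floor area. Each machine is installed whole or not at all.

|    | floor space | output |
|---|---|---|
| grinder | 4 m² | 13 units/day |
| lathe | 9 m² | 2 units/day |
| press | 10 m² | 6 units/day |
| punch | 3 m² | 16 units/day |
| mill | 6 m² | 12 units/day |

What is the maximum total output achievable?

grinder + punch + mill: floor space 4 + 3 + 6 = 13 ≤ 24, output 13 + 16 + 12 = 41.
grinder + lathe + punch + mill: floor space 4 + 9 + 3 + 6 = 22 ≤ 24, output 13 + 2 + 16 + 12 = 43.
grinder + press + punch + mill: floor space 4 + 10 + 3 + 6 = 23 ≤ 24, output 13 + 6 + 16 + 12 = 47.
Best is grinder, press, punch, and mill with total output 47.

47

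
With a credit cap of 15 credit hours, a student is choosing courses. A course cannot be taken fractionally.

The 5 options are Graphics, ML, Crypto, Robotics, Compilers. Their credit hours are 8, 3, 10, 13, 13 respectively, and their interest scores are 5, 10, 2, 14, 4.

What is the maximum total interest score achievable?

15

Take Graphics and ML: credit hours 8 + 3 = 11 ≤ 15, interest score 5 + 10 = 15.
No other feasible combination does better.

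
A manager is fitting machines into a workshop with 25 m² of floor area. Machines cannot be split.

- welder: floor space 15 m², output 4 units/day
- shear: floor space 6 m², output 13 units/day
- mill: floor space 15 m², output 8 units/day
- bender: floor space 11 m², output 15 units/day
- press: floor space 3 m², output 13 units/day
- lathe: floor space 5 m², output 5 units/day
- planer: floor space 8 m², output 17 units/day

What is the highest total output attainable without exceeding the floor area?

48

This is a 0-1 knapsack instance.
shear + bender + press + lathe: floor space 6 + 11 + 3 + 5 = 25 ≤ 25, output 13 + 15 + 13 + 5 = 46.
shear + press + lathe + planer: floor space 6 + 3 + 5 + 8 = 22 ≤ 25, output 13 + 13 + 5 + 17 = 48.
bender + press + planer: floor space 11 + 3 + 8 = 22 ≤ 25, output 15 + 13 + 17 = 45.
Best is shear, press, lathe, and planer with total output 48.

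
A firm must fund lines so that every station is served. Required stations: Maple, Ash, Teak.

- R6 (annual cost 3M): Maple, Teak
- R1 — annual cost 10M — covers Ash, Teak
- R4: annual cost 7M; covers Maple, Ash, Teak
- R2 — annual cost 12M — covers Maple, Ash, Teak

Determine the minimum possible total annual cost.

7

The greedy cost-per-new-station heuristic would pick R6 and R4 for 10, but a cheaper cover exists.
R4 alone covers Maple, Ash, Teak — every station.
Total annual cost: 7.
No cover costs less than 7.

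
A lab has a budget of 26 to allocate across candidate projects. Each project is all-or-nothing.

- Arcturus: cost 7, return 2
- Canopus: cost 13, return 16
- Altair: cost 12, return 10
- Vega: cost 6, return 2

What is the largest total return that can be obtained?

Take Canopus and Altair: cost 13 + 12 = 25 ≤ 26, return 16 + 10 = 26.
No other feasible combination does better.

26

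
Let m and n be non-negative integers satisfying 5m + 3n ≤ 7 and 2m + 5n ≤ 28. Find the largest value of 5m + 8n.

The continuous relaxation peaks at (0, 2.33) with value 18.67; rounding to a feasible lattice point costs some objective.
(m,n)=(0,2) is feasible, giving 16.
(m,n)=(0,1) is feasible, giving 8.
The best lattice point is (0,2), giving 16.

16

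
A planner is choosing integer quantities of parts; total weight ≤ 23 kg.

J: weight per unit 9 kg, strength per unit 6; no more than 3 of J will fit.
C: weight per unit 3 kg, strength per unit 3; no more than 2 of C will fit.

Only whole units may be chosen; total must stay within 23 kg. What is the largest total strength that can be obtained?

15

Take 2×J and 1×C: weight 21 ≤ 23, strength 2·6 + 1·3 = 15.
No other integer combination yields more.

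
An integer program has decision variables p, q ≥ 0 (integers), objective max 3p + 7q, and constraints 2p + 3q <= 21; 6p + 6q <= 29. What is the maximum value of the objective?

28

The continuous relaxation peaks at (0, 4.83) with value 33.83; rounding to a feasible lattice point costs some objective.
(p,q)=(0,4): 2·0+3·4=12≤21, 6·0+6·4=24≤29, objective 28.
(p,q)=(1,3): 2·1+3·3=11≤21, 6·1+6·3=24≤29, objective 24.
(p,q)=(0,3): 2·0+3·3=9≤21, 6·0+6·3=18≤29, objective 21.
No feasible integer point exceeds 28.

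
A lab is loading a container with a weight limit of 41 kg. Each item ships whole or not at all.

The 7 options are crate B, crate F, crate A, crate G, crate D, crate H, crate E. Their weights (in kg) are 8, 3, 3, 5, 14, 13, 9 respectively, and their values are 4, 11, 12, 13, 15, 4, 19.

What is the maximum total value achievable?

Allowing fractional choices, the relaxed optimum would be about 73.5, but items are indivisible.
crate B + crate A + crate G + crate D + crate E: weight 8 + 3 + 5 + 14 + 9 = 39 ≤ 41, value 4 + 12 + 13 + 15 + 19 = 63.
crate B + crate F + crate A + crate G + crate H + crate E: weight 8 + 3 + 3 + 5 + 13 + 9 = 41 ≤ 41, value 4 + 11 + 12 + 13 + 4 + 19 = 63.
crate F + crate A + crate G + crate D + crate E: weight 3 + 3 + 5 + 14 + 9 = 34 ≤ 41, value 11 + 12 + 13 + 15 + 19 = 70.
Best is crate F, crate A, crate G, crate D, and crate E with total value 70.

70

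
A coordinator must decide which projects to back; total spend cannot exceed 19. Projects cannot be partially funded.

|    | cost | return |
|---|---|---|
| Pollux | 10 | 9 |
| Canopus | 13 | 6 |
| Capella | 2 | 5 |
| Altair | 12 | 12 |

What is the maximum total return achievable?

Allowing fractional choices, the relaxed optimum would be about 21.5, but projects are indivisible.
Altair: cost 12 ≤ 19, return 12.
Pollux + Capella: cost 10 + 2 = 12 ≤ 19, return 9 + 5 = 14.
Capella + Altair: cost 2 + 12 = 14 ≤ 19, return 5 + 12 = 17.
Best is Capella and Altair with total return 17.

17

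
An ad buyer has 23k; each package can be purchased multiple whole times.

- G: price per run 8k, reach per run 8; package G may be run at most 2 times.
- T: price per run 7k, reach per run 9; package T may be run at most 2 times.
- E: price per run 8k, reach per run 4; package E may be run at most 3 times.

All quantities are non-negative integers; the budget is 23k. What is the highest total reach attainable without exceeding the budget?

2×G and 1×T: price 23 ≤ 23, reach 2·8 + 1·9 = 25.
1×G and 2×T: price 22 ≤ 23, reach 1·8 + 2·9 = 26.
Best is 26.

26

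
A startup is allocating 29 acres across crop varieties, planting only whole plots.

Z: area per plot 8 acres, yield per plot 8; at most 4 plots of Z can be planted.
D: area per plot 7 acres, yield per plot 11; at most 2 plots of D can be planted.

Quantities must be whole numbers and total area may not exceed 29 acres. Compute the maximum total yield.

This is a bounded integer knapsack.
D has the best ratio (11/7); taking only D gives at most 2×11 = 22 (stopped by the supply cap of 2).
Mixing does better — 1×Z and 2×D: area 22 ≤ 29, yield 1·8 + 2·11 = 30.

30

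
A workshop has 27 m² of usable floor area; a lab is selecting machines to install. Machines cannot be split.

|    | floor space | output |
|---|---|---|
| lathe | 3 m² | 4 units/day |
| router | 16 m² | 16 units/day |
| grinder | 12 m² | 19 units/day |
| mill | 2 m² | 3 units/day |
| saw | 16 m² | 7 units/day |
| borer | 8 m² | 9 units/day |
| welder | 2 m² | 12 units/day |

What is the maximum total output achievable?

This is an integer program with binary decision variables.
lathe + grinder + mill + borer + welder: floor space 3 + 12 + 2 + 8 + 2 = 27 ≤ 27, output 4 + 19 + 3 + 9 + 12 = 47.
grinder + mill + borer + welder: floor space 12 + 2 + 8 + 2 = 24 ≤ 27, output 19 + 3 + 9 + 12 = 43.
lathe + grinder + borer + welder: floor space 3 + 12 + 8 + 2 = 25 ≤ 27, output 4 + 19 + 9 + 12 = 44.
Best is lathe, grinder, mill, borer, and welder with total output 47.

47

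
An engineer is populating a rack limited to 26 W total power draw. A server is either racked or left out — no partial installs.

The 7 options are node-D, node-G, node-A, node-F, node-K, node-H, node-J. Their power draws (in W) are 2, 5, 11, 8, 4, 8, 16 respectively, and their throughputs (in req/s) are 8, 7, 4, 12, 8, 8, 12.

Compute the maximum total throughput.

Allowing fractional choices, the relaxed optimum would be about 42.0, but servers are indivisible.
node-D + node-F + node-K + node-H: power draw 2 + 8 + 4 + 8 = 22 ≤ 26, throughput 8 + 12 + 8 + 8 = 36.
node-D + node-G + node-F + node-K: power draw 2 + 5 + 8 + 4 = 19 ≤ 26, throughput 8 + 7 + 12 + 8 = 35.
node-D + node-G + node-F + node-H: power draw 2 + 5 + 8 + 8 = 23 ≤ 26, throughput 8 + 7 + 12 + 8 = 35.
Best is node-D, node-F, node-K, and node-H with total throughput 36.

36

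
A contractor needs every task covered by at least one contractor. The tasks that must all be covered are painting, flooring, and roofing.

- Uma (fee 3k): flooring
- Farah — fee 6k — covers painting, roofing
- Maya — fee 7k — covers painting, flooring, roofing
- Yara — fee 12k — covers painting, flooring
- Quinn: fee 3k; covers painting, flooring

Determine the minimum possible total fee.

Maya alone covers painting, flooring, roofing — every task.
Total fee: 7.

7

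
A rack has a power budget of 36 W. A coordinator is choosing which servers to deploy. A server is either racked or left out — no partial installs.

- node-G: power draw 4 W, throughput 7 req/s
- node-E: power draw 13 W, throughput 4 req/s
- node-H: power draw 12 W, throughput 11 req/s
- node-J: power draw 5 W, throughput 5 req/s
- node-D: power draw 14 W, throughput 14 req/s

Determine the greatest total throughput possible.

37

This is a 0-1 knapsack instance.
Allowing fractional choices, the relaxed optimum would be about 37.3, but servers are indivisible.
node-H + node-J + node-D: power draw 12 + 5 + 14 = 31 ≤ 36, throughput 11 + 5 + 14 = 30.
node-G + node-H + node-D: power draw 4 + 12 + 14 = 30 ≤ 36, throughput 7 + 11 + 14 = 32.
node-G + node-H + node-J + node-D: power draw 4 + 12 + 5 + 14 = 35 ≤ 36, throughput 7 + 11 + 5 + 14 = 37.
Best is node-G, node-H, node-J, and node-D with total throughput 37.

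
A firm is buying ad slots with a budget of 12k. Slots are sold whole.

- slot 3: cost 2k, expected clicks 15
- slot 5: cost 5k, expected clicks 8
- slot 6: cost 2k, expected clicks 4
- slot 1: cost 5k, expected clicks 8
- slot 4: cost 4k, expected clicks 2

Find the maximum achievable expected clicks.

31

Take slot 3, slot 5, and slot 1: cost 2 + 5 + 5 = 12 ≤ 12, expected clicks 15 + 8 + 8 = 31.
No other feasible combination does better.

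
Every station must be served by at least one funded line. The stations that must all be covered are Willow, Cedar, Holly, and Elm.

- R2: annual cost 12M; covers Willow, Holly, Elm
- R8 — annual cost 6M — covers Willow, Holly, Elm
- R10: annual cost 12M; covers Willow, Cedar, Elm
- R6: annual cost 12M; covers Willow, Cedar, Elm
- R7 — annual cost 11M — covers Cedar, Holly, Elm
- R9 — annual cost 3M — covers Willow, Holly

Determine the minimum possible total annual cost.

Choose R7 and R9: together they cover Willow, Cedar, Holly, Elm — every station.
Total annual cost: 11 + 3 = 14.

14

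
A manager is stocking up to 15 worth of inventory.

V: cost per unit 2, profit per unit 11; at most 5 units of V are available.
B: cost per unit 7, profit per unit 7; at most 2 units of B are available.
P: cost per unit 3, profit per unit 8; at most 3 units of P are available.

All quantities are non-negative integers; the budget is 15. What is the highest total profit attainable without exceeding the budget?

Take 5×V and 1×P: cost 13 ≤ 15, profit 5·11 + 1·8 = 63.
V has the best ratio (11/2) and is taken to its limit of 5; remaining capacity is filled optimally with the others.

63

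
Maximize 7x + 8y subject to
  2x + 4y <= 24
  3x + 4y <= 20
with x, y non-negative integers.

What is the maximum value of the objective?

The continuous relaxation peaks at (6.67, 0) with value 46.67; rounding to a feasible lattice point costs some objective.
(x,y)=(4,2): 2·4+4·2=16≤24, 3·4+4·2=20≤20, objective 44.
(x,y)=(5,1): 2·5+4·1=14≤24, 3·5+4·1=19≤20, objective 43.
No feasible integer point exceeds 44.

44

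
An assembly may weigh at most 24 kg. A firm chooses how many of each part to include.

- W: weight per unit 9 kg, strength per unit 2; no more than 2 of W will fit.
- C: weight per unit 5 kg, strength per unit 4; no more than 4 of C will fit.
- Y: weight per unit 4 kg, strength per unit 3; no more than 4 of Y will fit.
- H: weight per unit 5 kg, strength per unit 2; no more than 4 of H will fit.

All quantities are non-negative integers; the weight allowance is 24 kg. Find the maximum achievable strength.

3×C and 2×Y: weight 23 ≤ 24, strength 3·4 + 2·3 = 18.
4×C and 1×Y: weight 24 ≤ 24, strength 4·4 + 1·3 = 19.
Best is 19.

19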